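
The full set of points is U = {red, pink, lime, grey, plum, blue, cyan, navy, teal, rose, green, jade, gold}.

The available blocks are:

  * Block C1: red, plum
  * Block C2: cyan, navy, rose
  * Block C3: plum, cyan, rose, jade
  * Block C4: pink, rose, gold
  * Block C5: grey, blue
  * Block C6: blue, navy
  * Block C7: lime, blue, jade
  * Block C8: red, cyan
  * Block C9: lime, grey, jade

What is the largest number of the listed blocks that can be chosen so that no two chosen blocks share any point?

4

C1, C4, C6, C9 are pairwise disjoint (C1={red,plum}; C4={pink,rose,gold}; C6={blue,navy}; C9={lime,grey,jade}).
Every remaining block overlaps one of these, and no 5 of the listed blocks are pairwise disjoint, so 4 is the maximum.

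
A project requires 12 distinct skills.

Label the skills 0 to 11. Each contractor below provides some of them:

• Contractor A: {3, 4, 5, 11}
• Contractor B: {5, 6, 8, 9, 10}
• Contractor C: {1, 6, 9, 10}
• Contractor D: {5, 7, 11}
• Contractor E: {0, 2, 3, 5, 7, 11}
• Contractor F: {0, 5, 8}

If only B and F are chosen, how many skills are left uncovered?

6

Union of B, F = {0, 5, 6, 8, 9, 10}.
Not covered: 1, 2, 3, 4, 7, 11 — 6 skills.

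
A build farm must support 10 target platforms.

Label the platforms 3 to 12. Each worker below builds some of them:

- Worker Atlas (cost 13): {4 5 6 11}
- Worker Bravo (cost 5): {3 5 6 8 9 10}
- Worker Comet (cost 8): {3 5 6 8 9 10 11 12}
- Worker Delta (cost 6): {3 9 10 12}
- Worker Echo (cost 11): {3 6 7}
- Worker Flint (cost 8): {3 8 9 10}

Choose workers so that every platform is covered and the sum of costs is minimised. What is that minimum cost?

Atlas, Comet, Echo together cover every platform (Atlas ∪ Comet ∪ Echo = {3, 4, 5, 6, 7, 8, 9, 10, 11, 12}); total cost 13 + 8 + 11 = 32.
The greedy pick Bravo, Comet, Echo, Atlas costs 37; no covering selection beats 32.

32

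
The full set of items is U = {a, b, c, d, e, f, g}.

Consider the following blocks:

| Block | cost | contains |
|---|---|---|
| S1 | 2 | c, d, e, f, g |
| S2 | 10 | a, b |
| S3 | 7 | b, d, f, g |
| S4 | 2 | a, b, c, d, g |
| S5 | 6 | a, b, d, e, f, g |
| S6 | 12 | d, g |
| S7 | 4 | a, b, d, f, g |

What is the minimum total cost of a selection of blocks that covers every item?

S1, S4 together cover every item (S1 ∪ S4 = {a, b, c, d, e, f, g}); total cost 2 + 2 = 4.
No covering selection has total cost below 4.

4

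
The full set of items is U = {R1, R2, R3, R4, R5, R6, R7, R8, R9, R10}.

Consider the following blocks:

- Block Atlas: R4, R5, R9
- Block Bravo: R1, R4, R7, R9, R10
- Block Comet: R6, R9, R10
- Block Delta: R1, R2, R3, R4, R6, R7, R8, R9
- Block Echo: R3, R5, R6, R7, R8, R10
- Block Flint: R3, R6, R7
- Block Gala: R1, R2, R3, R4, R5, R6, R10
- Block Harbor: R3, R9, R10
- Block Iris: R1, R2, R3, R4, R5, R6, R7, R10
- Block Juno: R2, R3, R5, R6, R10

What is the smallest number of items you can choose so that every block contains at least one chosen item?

2

Take H = {R6, R9}. Each listed block contains at least one of these, so H is a hitting set of size 2.
The blocks Atlas, Flint are pairwise disjoint, so any hitting set needs a separate item for each — at least 2. Hence 2 is optimal.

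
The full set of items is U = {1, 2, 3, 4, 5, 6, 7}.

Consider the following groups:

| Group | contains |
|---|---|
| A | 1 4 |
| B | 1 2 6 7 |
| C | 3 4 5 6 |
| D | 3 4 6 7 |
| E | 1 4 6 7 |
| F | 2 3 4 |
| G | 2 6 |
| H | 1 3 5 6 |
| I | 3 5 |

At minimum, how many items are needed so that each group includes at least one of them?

3

T = {4, 5, 6} meets every group (each contains at least one member of T), and |T| = 3.
The groups A, G, I are pairwise disjoint, so any hitting set needs a separate item for each — at least 3. Hence 3 is optimal.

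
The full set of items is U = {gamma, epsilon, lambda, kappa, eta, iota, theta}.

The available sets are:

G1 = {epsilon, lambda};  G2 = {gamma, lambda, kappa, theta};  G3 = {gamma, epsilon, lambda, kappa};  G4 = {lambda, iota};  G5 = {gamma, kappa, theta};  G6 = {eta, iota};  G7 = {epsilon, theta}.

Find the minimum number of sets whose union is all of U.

G1, G5, and G6 cover everything between them: the union {gamma, epsilon, lambda, kappa, eta, iota, theta} is all of U.
Only G6 contains eta, so G6 is forced; the remaining 5 items need at least 2 more sets (each remaining set adds at most 4) — so at least 3 sets are needed, and 3 is optimal.

3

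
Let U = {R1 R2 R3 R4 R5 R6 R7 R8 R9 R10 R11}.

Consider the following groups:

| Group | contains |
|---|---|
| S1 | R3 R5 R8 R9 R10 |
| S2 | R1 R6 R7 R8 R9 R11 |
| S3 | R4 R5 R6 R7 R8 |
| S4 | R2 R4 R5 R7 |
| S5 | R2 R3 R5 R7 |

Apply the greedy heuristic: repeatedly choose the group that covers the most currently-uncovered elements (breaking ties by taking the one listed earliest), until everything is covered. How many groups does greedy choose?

Greedy: pick S2 (covers 6 new) → pick S1 (covers 3 new) → pick S4 (covers 2 new). Total picks: 3.

3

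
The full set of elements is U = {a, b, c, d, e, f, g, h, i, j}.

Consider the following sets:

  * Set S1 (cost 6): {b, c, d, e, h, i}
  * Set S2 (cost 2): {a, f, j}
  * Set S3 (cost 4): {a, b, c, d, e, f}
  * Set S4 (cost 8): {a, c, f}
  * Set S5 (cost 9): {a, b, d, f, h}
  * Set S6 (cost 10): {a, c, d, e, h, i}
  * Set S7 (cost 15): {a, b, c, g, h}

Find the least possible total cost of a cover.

S1, S2, S7 together cover every element (S1 ∪ S2 ∪ S7 = {a, b, c, d, e, f, g, h, i, j}); total cost 6 + 2 + 15 = 23.
No covering selection has total cost below 23.

23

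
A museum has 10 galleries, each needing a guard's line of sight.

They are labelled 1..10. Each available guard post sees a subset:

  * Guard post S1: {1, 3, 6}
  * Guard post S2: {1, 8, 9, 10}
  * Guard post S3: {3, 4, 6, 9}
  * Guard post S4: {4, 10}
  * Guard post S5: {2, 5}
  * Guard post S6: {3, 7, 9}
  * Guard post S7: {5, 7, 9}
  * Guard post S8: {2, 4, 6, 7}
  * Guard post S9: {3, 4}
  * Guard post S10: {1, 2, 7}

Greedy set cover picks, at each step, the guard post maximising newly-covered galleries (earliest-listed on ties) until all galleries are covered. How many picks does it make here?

Greedy: pick S2 (covers 4 new) → pick S8 (covers 4 new) → pick S1 (covers 1 new) → pick S5 (covers 1 new). Total picks: 4.

4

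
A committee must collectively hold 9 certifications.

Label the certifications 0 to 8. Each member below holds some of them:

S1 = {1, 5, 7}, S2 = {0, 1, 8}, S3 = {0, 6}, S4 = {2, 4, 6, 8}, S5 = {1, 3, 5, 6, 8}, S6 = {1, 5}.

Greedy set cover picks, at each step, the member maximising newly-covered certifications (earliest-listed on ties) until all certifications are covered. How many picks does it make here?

4

Greedy: pick S5 (covers 5 new) → pick S4 (covers 2 new) → pick S1 (covers 1 new) → pick S2 (covers 1 new). Total picks: 4.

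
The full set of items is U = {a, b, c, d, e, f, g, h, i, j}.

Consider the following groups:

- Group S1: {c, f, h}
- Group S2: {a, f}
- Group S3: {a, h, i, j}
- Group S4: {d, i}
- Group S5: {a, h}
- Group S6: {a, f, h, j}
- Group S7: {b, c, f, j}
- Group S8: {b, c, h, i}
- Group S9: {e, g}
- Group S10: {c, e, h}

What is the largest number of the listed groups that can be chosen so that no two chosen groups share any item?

S4, S5, S7, S9 are pairwise disjoint (S4={d,i}; S5={a,h}; S7={b,c,f,j}; S9={e,g}).
Every remaining group overlaps one of these, and no 5 of the listed groups are pairwise disjoint, so 4 is the maximum.

4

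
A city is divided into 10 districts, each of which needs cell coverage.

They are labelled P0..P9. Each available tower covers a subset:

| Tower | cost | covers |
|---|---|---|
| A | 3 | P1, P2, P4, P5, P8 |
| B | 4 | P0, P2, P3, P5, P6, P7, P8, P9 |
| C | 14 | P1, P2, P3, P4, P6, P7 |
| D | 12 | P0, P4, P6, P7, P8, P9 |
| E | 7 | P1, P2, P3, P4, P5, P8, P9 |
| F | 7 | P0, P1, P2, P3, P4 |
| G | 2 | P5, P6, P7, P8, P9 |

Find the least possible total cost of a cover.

7

A, B together cover every district (A ∪ B = {P0, P1, P2, P3, P4, P5, P6, P7, P8, P9}); total cost 3 + 4 = 7.
The greedy pick G, A, B costs 9; no covering selection beats 7.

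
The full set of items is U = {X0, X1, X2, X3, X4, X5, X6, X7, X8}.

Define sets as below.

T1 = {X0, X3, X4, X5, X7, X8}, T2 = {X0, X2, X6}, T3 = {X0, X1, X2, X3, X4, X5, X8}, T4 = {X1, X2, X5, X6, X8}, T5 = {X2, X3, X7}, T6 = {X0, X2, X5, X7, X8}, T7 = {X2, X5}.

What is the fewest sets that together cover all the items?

T1 and T4 together: T1 ∪ T4 = {X0, X1, X2, X3, X4, X5, X6, X7, X8} — every item is covered.
No single set has all 9 items (the largest, T3, has 7), so 2 is optimal.

2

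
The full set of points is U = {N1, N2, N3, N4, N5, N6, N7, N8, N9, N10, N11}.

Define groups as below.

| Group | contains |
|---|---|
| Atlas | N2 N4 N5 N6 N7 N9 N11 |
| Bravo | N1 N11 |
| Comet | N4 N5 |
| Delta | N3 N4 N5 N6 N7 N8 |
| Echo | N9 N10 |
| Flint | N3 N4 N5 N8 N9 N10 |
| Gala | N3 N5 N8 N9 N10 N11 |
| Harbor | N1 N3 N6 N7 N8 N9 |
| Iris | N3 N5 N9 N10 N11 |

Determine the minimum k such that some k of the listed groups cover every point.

3

Atlas and Bravo and Gala together: Atlas ∪ Bravo ∪ Gala = {N1, N2, N3, N4, N5, N6, N7, N8, N9, N10, N11} — every point is covered.
Only Atlas contains N2, so Atlas is forced; the remaining 4 points need at least 2 more groups (each remaining group adds at most 3) — so at least 3 groups are needed, and 3 is optimal.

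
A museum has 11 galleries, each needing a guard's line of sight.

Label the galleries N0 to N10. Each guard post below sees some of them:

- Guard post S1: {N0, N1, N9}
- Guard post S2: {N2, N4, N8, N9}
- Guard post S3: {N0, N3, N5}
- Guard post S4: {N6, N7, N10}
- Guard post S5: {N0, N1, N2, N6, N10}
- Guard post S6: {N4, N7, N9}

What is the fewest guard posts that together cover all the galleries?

Take {S2, S3, S5, S6}. Their union is {N0, N1, N2, N3, N4, N5, N6, N7, N8, N9, N10}, which is all 11 galleries.
No 3 of the 6 guard posts cover everything (all 20 combinations miss at least one gallery), so 4 is optimal.

4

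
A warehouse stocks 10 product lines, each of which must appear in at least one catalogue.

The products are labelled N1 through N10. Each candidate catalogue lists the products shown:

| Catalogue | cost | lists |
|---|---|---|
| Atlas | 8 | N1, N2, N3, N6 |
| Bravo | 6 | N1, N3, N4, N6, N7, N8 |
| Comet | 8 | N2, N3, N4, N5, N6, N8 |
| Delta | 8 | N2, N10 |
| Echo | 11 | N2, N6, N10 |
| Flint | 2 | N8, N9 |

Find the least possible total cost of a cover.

Bravo, Comet, Delta, Flint together cover every product (Bravo ∪ Comet ∪ Delta ∪ Flint = {N1, N2, N3, N4, N5, N6, N7, N8, N9, N10}); total cost 6 + 8 + 8 + 2 = 24.
No covering selection has total cost below 24.

24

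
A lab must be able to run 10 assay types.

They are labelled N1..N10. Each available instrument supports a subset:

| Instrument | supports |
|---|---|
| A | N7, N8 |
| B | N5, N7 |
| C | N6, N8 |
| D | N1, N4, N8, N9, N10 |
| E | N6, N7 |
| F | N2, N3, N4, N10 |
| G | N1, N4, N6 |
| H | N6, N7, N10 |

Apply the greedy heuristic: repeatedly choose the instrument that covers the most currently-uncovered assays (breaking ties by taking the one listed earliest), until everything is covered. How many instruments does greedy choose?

4

Greedy: pick D (covers 5 new) → pick B (covers 2 new) → pick F (covers 2 new) → pick C (covers 1 new). Total picks: 4.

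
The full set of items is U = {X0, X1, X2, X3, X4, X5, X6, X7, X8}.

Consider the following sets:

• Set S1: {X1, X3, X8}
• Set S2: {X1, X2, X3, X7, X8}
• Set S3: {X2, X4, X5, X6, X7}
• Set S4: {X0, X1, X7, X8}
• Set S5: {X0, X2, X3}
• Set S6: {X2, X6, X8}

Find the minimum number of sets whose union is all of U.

3

Take {S2, S3, S5}. Their union is {X0, X1, X2, X3, X4, X5, X6, X7, X8}, which is all 9 items.
Only S3 contains X4, so S3 is forced; the remaining 4 items need at least 2 more sets (each remaining set adds at most 3) — so at least 3 sets are needed, and 3 is optimal.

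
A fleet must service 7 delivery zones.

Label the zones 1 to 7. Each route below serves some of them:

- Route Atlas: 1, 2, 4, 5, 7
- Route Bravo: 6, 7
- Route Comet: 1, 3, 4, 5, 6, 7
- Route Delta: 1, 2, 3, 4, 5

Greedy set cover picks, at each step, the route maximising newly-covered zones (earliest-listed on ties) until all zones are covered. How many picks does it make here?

Greedy: pick Comet (covers 6 new) → pick Atlas (covers 1 new). Total picks: 2.

2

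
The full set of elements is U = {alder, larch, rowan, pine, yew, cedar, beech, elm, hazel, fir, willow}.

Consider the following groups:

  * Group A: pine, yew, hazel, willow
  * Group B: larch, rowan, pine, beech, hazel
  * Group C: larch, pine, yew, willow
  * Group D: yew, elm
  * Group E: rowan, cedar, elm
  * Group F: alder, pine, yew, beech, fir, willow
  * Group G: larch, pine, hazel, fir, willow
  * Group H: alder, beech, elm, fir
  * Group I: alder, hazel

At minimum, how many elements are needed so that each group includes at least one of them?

Take T = {elm, hazel, willow}. Each listed group contains at least one of these, so T is a hitting set of size 3.
The groups C, E, I are pairwise disjoint, so any hitting set needs a separate element for each — at least 3. Hence 3 is optimal.

3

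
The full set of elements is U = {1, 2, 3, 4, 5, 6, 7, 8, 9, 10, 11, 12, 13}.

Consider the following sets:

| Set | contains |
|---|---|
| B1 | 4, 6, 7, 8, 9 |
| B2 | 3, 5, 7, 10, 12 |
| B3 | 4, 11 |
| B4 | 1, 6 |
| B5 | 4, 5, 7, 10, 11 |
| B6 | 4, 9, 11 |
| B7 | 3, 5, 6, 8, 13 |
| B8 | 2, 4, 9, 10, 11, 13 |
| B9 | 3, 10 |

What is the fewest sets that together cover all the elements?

4

B2 and B4 and B7 and B8 together: B2 ∪ B4 ∪ B7 ∪ B8 = {1, 2, 3, 4, 5, 6, 7, 8, 9, 10, 11, 12, 13} — every element is covered.
No 3 of the 9 sets cover everything (all 84 combinations miss at least one element), so 4 is optimal.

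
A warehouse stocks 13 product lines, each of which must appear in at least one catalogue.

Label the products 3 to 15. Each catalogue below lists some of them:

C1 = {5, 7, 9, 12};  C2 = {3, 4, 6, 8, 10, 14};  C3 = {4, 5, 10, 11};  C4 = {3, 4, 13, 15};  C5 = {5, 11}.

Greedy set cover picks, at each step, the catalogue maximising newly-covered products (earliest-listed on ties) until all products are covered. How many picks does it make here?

Greedy: pick C2 (covers 6 new) → pick C1 (covers 4 new) → pick C4 (covers 2 new) → pick C3 (covers 1 new). Total picks: 4.

4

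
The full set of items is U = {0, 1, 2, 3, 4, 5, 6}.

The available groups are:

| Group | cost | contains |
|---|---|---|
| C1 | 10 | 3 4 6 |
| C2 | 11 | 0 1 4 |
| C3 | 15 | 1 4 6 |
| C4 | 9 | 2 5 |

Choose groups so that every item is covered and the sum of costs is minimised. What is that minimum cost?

30

C1, C2, C4 together cover every item (C1 ∪ C2 ∪ C4 = {0, 1, 2, 3, 4, 5, 6}); total cost 10 + 11 + 9 = 30.
No covering selection has total cost below 30.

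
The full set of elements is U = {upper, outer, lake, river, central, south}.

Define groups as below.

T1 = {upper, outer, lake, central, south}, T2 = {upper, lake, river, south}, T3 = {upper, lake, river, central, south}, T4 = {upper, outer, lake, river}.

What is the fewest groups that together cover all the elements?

2

T1 and T3 cover everything between them: the union {upper, outer, lake, river, central, south} is all of U.
No single group has all 6 elements (the largest, T1, has 5), so 2 is optimal.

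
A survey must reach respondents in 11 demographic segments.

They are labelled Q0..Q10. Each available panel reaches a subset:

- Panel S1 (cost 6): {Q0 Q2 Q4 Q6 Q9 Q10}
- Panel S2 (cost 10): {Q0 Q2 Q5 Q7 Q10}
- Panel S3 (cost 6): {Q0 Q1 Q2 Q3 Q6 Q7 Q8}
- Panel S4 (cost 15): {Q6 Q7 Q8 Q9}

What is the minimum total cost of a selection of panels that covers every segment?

22

S1, S2, S3 together cover every segment (S1 ∪ S2 ∪ S3 = {Q0, Q1, Q2, Q3, Q4, Q5, Q6, Q7, Q8, Q9, Q10}); total cost 6 + 10 + 6 = 22.
No covering selection has total cost below 22.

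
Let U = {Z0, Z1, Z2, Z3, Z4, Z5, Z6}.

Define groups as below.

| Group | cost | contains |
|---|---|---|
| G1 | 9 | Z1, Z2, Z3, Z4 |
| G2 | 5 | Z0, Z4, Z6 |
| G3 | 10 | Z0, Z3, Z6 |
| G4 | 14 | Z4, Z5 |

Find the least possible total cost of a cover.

G1, G2, G4 together cover every element (G1 ∪ G2 ∪ G4 = {Z0, Z1, Z2, Z3, Z4, Z5, Z6}); total cost 9 + 5 + 14 = 28.
No covering selection has total cost below 28.

28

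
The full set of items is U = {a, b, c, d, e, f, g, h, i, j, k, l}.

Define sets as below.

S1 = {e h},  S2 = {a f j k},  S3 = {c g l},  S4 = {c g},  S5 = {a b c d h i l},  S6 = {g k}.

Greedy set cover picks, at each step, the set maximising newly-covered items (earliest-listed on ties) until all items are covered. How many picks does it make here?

4

Greedy: pick S5 (covers 7 new) → pick S2 (covers 3 new) → pick S1 (covers 1 new) → pick S3 (covers 1 new). Total picks: 4.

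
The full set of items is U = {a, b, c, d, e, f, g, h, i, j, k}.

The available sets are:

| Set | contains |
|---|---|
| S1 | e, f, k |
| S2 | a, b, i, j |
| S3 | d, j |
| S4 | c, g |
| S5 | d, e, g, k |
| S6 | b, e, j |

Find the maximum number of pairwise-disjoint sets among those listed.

3

S1, S2, S4 are pairwise disjoint (S1={e,f,k}; S2={a,b,i,j}; S4={c,g}).
Every remaining set overlaps one of these, and no 4 of the listed sets are pairwise disjoint, so 3 is the maximum.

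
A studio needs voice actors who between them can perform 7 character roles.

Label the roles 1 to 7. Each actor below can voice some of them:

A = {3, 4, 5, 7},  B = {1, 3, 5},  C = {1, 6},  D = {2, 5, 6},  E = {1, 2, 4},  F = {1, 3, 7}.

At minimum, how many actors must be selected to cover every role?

3

Take {A, D, F}. Their union is {1, 2, 3, 4, 5, 6, 7}, which is all 7 roles.
No 2 of the 6 actors cover everything (all 15 combinations miss at least one role), so 3 is optimal.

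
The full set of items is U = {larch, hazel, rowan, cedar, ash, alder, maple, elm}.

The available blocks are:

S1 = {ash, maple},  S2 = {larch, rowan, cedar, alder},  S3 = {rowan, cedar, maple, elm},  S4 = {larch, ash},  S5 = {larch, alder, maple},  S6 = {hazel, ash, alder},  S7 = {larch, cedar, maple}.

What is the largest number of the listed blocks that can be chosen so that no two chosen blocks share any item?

S6, S7 are pairwise disjoint (S6={hazel,ash,alder}; S7={larch,cedar,maple}).
Every remaining block overlaps one of these, and no 3 of the listed blocks are pairwise disjoint, so 2 is the maximum.

2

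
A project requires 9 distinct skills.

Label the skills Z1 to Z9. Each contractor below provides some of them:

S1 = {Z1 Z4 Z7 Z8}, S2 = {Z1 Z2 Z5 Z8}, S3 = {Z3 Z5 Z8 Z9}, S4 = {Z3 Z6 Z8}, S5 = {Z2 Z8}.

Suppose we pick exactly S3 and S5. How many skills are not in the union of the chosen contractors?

Union of S3, S5 = {Z2, Z3, Z5, Z8, Z9}.
Not covered: Z1, Z4, Z6, Z7 — 4 skills.

4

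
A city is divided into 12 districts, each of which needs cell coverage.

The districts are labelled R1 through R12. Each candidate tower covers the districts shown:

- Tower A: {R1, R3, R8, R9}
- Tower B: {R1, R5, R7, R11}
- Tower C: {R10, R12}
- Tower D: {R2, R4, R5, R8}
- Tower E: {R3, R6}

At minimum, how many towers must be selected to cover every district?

5

Take {A, B, C, D, E}. Their union is {R1, R2, R3, R4, R5, R6, R7, R8, R9, R10, R11, R12}, which is all 12 districts.
No 4 of the 5 towers cover everything (all 5 combinations miss at least one district), so 5 is optimal.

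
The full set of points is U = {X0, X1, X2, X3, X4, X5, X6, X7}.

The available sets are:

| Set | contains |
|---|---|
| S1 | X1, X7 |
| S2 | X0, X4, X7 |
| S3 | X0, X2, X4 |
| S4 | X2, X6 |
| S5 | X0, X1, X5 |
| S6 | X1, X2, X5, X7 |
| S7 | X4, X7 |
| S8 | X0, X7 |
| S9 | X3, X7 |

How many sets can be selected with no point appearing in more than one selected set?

3

S4, S5, S7 are pairwise disjoint (S4={X2,X6}; S5={X0,X1,X5}; S7={X4,X7}).
Every remaining set overlaps one of these, and no 4 of the listed sets are pairwise disjoint, so 3 is the maximum.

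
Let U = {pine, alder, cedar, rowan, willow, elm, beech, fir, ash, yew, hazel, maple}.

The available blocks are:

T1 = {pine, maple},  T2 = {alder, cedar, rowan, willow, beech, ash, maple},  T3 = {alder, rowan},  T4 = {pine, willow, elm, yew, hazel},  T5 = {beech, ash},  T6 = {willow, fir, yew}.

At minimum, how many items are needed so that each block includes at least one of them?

The 4 items {pine, alder, beech, yew} hit every block.
The blocks T1, T3, T5, T6 are pairwise disjoint, so any hitting set needs a separate item for each — at least 4. Hence 4 is optimal.

4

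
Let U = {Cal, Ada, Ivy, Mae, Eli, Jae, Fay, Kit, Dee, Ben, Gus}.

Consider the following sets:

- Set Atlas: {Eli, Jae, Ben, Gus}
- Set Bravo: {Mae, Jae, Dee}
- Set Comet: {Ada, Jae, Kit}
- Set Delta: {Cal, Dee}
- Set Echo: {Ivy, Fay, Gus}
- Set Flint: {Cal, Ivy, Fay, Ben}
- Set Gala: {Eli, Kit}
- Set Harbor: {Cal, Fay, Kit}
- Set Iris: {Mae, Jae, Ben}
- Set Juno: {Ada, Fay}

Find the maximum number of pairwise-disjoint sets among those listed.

4

Delta, Echo, Gala, Iris are pairwise disjoint (Delta={Cal,Dee}; Echo={Ivy,Fay,Gus}; Gala={Eli,Kit}; Iris={Mae,Jae,Ben}).
Every remaining set overlaps one of these, and no 5 of the listed sets are pairwise disjoint, so 4 is the maximum.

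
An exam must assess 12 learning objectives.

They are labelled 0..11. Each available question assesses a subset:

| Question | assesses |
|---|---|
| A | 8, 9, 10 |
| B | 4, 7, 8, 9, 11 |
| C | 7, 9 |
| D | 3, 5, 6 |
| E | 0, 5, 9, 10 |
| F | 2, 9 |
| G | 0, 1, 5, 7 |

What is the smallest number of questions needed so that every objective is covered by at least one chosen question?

5

B and D and E and F and G together: B ∪ D ∪ E ∪ F ∪ G = {0, 1, 2, 3, 4, 5, 6, 7, 8, 9, 10, 11} — every objective is covered.
No 4 of the 7 questions cover everything (all 35 combinations miss at least one objective), so 5 is optimal.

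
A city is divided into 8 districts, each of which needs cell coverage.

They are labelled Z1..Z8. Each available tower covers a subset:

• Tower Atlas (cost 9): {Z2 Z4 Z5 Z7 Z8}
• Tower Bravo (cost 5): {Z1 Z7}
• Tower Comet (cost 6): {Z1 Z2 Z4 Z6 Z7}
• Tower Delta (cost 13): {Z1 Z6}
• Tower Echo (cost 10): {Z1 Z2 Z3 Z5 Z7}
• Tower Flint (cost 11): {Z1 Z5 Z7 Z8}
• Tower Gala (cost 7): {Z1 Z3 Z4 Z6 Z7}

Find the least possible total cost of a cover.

16

Atlas, Gala together cover every district (Atlas ∪ Gala = {Z1, Z2, Z3, Z4, Z5, Z6, Z7, Z8}); total cost 9 + 7 = 16.
The greedy pick Comet, Atlas, Gala costs 22; no covering selection beats 16.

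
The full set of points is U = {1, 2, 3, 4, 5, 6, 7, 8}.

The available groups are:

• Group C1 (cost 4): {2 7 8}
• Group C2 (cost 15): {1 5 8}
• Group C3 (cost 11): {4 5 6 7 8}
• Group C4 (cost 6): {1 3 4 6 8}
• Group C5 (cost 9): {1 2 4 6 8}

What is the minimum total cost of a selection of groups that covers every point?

21

C1, C3, C4 together cover every point (C1 ∪ C3 ∪ C4 = {1, 2, 3, 4, 5, 6, 7, 8}); total cost 4 + 11 + 6 = 21.
No covering selection has total cost below 21.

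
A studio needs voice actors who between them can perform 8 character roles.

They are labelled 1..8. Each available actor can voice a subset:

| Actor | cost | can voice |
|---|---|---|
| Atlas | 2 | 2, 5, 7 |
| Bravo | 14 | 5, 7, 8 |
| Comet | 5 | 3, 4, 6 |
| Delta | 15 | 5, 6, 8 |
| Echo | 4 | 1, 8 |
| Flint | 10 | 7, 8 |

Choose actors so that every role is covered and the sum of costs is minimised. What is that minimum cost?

Atlas, Comet, Echo together cover every role (Atlas ∪ Comet ∪ Echo = {1, 2, 3, 4, 5, 6, 7, 8}); total cost 2 + 5 + 4 = 11.
No covering selection has total cost below 11.

11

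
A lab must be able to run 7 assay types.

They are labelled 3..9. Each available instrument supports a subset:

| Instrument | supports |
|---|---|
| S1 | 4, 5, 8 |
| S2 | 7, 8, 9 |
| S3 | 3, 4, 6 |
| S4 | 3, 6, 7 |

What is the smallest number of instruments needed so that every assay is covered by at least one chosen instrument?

3

Take {S1, S2, S4}. Their union is {3, 4, 5, 6, 7, 8, 9}, which is all 7 assays.
Each instrument has at most 3 assays, and 2·3 = 6 < 7 — so at least 3 instruments are needed, and 3 is optimal.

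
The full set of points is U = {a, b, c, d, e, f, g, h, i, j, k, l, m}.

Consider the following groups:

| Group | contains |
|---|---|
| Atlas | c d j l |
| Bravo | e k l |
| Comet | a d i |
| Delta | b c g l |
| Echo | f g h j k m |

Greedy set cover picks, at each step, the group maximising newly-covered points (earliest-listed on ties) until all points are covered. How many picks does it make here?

5

Greedy: pick Echo (covers 6 new) → pick Atlas (covers 3 new) → pick Comet (covers 2 new) → pick Bravo (covers 1 new) → pick Delta (covers 1 new). Total picks: 5.
(The true minimum cover uses only 4 groups, so greedy is not optimal here.)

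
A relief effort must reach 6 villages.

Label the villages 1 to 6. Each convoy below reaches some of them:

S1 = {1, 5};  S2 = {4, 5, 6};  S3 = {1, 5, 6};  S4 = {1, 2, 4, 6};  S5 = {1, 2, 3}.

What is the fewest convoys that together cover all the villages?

2

S2 and S5 together: S2 ∪ S5 = {1, 2, 3, 4, 5, 6} — every village is covered.
No single convoy has all 6 villages (the largest, S4, has 4), so 2 is optimal.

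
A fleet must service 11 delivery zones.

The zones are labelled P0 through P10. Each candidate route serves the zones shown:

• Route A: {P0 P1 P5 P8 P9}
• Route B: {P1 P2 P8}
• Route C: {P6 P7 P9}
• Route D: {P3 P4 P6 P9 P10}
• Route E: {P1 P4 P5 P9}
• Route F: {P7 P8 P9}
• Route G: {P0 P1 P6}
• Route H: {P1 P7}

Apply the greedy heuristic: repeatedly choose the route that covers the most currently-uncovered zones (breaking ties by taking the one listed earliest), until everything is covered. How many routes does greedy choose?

4

Greedy: pick A (covers 5 new) → pick D (covers 4 new) → pick B (covers 1 new) → pick C (covers 1 new). Total picks: 4.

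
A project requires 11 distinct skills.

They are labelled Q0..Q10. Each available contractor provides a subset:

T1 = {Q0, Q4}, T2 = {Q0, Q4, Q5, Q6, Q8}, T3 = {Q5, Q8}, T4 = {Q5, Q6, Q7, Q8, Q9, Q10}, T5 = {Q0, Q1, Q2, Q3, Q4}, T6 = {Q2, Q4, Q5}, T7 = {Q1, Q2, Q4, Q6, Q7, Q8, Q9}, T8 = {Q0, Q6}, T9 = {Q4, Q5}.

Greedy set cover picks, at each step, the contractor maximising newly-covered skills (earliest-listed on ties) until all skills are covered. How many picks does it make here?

Greedy: pick T7 (covers 7 new) → pick T2 (covers 2 new) → pick T4 (covers 1 new) → pick T5 (covers 1 new). Total picks: 4.
(The true minimum cover uses only 2 contractors, so greedy is not optimal here.)

4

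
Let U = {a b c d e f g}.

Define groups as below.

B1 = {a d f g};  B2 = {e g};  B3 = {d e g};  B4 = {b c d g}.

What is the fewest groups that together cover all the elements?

B1, B3, and B4 cover everything between them: the union {a, b, c, d, e, f, g} is all of U.
Only B1 contains a, so B1 is forced; the remaining 3 elements need at least 2 more groups (each remaining group adds at most 2) — so at least 3 groups are needed, and 3 is optimal.

3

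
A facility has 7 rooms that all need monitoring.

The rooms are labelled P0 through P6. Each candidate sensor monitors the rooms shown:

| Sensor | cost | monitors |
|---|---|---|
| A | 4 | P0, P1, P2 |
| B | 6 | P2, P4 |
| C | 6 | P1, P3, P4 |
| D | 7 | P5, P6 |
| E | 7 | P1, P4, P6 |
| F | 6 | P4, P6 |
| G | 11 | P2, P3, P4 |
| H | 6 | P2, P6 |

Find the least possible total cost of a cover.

A, C, D together cover every room (A ∪ C ∪ D = {P0, P1, P2, P3, P4, P5, P6}); total cost 4 + 6 + 7 = 17.
No covering selection has total cost below 17.

17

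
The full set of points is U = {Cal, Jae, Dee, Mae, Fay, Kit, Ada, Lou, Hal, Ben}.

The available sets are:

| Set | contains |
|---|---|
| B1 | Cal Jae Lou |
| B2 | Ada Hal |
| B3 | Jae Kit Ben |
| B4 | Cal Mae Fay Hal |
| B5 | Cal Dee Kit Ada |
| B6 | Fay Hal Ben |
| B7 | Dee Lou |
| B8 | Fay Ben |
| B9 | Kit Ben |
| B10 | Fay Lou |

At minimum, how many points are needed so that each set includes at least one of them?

The 4 points {Cal, Lou, Hal, Ben} hit every set.
No choice of 3 points meets every set, so 4 is the minimum.

4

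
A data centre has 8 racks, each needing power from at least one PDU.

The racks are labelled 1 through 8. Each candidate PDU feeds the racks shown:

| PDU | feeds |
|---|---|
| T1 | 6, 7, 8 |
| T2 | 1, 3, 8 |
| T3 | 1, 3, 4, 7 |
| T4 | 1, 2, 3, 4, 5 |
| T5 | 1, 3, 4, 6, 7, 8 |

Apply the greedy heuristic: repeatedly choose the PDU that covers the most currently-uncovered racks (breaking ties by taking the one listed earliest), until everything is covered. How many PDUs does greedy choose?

Greedy: pick T5 (covers 6 new) → pick T4 (covers 2 new). Total picks: 2.

2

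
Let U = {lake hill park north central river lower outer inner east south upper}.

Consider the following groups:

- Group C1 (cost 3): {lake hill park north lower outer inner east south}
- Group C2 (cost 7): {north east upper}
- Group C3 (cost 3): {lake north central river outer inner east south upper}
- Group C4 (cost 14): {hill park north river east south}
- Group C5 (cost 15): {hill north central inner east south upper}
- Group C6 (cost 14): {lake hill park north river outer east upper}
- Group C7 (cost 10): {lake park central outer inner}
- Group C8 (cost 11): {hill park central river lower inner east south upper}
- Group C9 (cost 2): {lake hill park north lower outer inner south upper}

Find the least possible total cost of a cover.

5

C3, C9 together cover every item (C3 ∪ C9 = {lake, hill, park, north, central, river, lower, outer, inner, east, south, upper}); total cost 3 + 2 = 5.
No covering selection has total cost below 5.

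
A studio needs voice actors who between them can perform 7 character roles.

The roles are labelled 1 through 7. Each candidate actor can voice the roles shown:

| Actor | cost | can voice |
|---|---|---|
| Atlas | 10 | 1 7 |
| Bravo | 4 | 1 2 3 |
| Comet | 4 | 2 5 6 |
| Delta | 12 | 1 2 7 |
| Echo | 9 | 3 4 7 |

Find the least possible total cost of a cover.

Bravo, Comet, Echo together cover every role (Bravo ∪ Comet ∪ Echo = {1, 2, 3, 4, 5, 6, 7}); total cost 4 + 4 + 9 = 17.
No covering selection has total cost below 17.

17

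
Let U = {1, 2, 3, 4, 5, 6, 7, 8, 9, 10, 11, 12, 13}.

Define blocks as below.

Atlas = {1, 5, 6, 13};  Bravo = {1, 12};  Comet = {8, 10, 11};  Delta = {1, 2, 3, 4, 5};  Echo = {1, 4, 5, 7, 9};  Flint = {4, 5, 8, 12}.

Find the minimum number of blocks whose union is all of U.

5

Take {Atlas, Comet, Delta, Echo, Flint}. Their union is {1, 2, 3, 4, 5, 6, 7, 8, 9, 10, 11, 12, 13}, which is all 13 items.
No 4 of the 6 blocks cover everything (all 15 combinations miss at least one item), so 5 is optimal.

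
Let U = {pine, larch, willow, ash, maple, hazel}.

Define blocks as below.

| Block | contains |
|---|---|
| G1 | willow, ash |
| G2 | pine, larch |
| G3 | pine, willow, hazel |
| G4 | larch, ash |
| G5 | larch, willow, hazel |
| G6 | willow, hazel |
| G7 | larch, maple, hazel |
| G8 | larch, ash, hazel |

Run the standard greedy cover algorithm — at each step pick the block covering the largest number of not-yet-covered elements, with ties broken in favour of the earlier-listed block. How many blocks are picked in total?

Greedy: pick G3 (covers 3 new) → pick G4 (covers 2 new) → pick G7 (covers 1 new). Total picks: 3.

3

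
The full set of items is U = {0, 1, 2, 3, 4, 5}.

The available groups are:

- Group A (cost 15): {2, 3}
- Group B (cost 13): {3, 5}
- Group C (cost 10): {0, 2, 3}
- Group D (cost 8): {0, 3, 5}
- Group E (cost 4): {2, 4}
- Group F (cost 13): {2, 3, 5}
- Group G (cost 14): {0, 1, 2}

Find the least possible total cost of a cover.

26

D, E, G together cover every item (D ∪ E ∪ G = {0, 1, 2, 3, 4, 5}); total cost 8 + 4 + 14 = 26.
No covering selection has total cost below 26.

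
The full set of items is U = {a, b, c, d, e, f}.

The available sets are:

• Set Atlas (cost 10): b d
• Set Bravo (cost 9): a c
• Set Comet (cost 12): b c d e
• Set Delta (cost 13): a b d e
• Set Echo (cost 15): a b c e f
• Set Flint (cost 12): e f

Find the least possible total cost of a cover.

25

Atlas, Echo together cover every item (Atlas ∪ Echo = {a, b, c, d, e, f}); total cost 10 + 15 = 25.
The greedy pick Comet, Echo costs 27; no covering selection beats 25.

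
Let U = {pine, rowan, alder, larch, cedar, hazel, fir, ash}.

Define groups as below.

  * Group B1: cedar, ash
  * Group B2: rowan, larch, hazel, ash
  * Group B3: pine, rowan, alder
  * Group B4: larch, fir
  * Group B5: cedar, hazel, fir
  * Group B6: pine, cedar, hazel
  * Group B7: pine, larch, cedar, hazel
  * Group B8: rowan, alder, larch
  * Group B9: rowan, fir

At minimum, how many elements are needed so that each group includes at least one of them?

The 3 elements {rowan, cedar, fir} hit every group.
The groups B1, B3, B4 are pairwise disjoint, so any hitting set needs a separate element for each — at least 3. Hence 3 is optimal.

3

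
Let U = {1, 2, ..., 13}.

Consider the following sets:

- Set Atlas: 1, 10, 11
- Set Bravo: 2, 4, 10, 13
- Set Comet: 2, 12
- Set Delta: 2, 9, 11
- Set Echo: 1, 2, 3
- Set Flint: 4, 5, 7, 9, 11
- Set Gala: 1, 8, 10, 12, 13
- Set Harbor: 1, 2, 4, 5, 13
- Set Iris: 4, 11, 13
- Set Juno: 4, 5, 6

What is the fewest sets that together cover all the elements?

Echo, Flint, Gala, and Juno cover everything between them: the union {1, 2, 3, 4, 5, 6, 7, 8, 9, 10, 11, 12, 13} is all of U.
No 3 of the 10 sets cover everything (all 120 combinations miss at least one element), so 4 is optimal.

4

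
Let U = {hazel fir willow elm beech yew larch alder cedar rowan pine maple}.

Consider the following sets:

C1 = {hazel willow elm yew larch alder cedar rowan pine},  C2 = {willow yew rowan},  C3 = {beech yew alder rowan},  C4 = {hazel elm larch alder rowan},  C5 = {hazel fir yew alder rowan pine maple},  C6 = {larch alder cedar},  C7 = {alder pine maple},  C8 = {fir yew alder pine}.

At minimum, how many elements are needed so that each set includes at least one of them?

H = {willow, alder} meets every set (each contains at least one member of H), and |H| = 2.
The sets C2, C6 are pairwise disjoint, so any hitting set needs a separate element for each — at least 2. Hence 2 is optimal.

2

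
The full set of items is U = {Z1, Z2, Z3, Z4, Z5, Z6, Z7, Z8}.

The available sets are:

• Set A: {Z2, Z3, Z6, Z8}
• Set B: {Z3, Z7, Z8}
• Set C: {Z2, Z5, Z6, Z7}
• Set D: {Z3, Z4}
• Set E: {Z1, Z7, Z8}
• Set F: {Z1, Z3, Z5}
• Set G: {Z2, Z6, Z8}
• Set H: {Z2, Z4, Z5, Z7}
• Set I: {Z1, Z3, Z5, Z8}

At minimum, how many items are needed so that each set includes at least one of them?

T = {Z3, Z5, Z8} meets every set (each contains at least one member of T), and |T| = 3.
No choice of 2 items meets every set, so 3 is the minimum.

3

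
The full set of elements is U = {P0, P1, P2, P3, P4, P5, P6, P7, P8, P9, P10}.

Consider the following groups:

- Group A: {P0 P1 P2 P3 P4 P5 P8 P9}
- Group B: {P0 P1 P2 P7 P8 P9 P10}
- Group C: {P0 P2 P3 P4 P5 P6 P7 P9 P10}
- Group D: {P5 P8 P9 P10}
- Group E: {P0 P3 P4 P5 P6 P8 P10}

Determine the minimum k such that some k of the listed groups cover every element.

2

B and C cover everything between them: the union {P0, P1, P2, P3, P4, P5, P6, P7, P8, P9, P10} is all of U.
No single group has all 11 elements (the largest, C, has 9), so 2 is optimal.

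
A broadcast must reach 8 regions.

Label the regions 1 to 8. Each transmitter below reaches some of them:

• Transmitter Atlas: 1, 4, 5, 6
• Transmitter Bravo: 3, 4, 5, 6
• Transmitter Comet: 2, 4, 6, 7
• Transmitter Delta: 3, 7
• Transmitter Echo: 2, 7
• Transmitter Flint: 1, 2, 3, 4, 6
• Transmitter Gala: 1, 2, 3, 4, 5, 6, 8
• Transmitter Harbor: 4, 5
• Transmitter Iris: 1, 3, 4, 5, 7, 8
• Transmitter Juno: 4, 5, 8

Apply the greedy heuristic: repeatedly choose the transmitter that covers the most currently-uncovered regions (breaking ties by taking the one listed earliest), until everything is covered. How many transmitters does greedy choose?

Greedy: pick Gala (covers 7 new) → pick Comet (covers 1 new). Total picks: 2.

2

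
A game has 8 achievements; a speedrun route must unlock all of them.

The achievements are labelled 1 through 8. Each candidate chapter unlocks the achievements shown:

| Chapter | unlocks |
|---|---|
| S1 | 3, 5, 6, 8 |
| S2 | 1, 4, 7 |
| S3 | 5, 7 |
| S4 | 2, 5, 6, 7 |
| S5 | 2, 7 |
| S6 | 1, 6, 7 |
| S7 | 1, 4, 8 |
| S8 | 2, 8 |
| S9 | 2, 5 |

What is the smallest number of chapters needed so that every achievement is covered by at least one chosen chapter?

3

Take {S1, S2, S8}. Their union is {1, 2, 3, 4, 5, 6, 7, 8}, which is all 8 achievements.
Only S1 contains 3, so S1 is forced; the remaining 4 achievements need at least 2 more chapters (each remaining chapter adds at most 3) — so at least 3 chapters are needed, and 3 is optimal.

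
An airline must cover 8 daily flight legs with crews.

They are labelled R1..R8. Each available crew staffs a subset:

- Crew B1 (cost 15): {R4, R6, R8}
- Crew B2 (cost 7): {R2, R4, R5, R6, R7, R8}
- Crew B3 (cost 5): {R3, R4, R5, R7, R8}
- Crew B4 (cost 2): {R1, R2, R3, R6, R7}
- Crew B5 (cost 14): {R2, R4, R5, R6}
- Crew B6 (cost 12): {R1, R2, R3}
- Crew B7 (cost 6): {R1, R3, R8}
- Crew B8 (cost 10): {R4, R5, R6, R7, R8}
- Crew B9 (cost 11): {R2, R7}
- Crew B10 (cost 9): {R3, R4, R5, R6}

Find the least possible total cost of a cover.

7

B3, B4 together cover every leg (B3 ∪ B4 = {R1, R2, R3, R4, R5, R6, R7, R8}); total cost 5 + 2 = 7.
No covering selection has total cost below 7.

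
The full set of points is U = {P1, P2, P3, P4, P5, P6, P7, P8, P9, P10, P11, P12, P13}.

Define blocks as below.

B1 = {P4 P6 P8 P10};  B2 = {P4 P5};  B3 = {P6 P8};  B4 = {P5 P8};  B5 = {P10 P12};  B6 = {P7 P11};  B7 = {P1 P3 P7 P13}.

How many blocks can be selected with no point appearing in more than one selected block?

4

B2, B3, B5, B7 are pairwise disjoint (B2={P4,P5}; B3={P6,P8}; B5={P10,P12}; B7={P1,P3,P7,P13}).
Every remaining block overlaps one of these, and no 5 of the listed blocks are pairwise disjoint, so 4 is the maximum.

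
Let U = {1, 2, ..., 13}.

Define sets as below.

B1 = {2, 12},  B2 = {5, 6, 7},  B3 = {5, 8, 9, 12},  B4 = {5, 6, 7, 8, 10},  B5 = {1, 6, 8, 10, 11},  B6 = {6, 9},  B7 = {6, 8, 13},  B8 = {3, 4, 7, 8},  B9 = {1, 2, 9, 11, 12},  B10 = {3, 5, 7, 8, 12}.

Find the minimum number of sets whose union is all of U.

Take {B4, B7, B8, B9}. Their union is {1, 2, 3, 4, 5, 6, 7, 8, 9, 10, 11, 12, 13}, which is all 13 points.
No 3 of the 10 sets cover everything (all 120 combinations miss at least one point), so 4 is optimal.

4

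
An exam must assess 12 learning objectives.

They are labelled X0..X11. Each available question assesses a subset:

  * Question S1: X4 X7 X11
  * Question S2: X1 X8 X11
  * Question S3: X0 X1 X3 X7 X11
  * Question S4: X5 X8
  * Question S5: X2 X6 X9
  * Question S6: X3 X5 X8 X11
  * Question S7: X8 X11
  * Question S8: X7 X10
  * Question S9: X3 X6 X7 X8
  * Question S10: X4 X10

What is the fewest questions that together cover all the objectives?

4

Take {S3, S5, S6, S10}. Their union is {X0, X1, X2, X3, X4, X5, X6, X7, X8, X9, X10, X11}, which is all 12 objectives.
Only S3 contains X0, so S3 is forced; the remaining 7 objectives need at least 3 more questions (each remaining question adds at most 3) — so at least 4 questions are needed, and 4 is optimal.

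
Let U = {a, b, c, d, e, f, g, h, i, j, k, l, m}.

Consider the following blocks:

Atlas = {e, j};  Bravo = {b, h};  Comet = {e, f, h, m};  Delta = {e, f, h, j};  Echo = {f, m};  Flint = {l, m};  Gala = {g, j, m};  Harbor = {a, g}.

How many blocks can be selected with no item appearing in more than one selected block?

Atlas, Bravo, Echo, Harbor are pairwise disjoint (Atlas={e,j}; Bravo={b,h}; Echo={f,m}; Harbor={a,g}).
Every remaining block overlaps one of these, and no 5 of the listed blocks are pairwise disjoint, so 4 is the maximum.

4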